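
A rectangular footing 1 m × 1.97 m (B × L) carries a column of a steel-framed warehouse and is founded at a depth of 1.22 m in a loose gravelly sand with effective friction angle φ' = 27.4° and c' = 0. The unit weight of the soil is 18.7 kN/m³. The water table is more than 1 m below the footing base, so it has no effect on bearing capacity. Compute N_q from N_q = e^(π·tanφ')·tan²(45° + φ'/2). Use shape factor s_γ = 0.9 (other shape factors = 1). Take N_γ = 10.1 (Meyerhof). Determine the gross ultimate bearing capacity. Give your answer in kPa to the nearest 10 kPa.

tan27.4° = 0.5184, so N_q = e^(π×0.5184)·tan²(58.7°) = 5.096 × 2.705 = 13.78.
q = γ·D_f = 18.7 × 1.22 = 22.814 kPa.
q·N_q = 22.814 × 13.785 = 314.49 kPa
0.5·γ·B·N_γ·s_γ = 0.5 × 18.7 × 1 × 10.1 × 0.9 = 84.991 kPa
q_ult = 314.49 + 84.991 = 399.48 kPa.

q_ult ≈ 400 kPa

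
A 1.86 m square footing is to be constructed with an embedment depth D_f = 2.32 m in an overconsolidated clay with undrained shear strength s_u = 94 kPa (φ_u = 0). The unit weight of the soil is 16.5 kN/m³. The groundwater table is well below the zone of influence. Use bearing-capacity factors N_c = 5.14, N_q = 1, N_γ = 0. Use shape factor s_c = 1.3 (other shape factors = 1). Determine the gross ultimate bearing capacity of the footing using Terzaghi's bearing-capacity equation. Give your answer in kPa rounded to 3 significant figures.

Overburden at base level: q = 16.5 × 2.32 = 38.28 kPa.
Cohesion term c·N_c·s_c = 94 × 5.14 × 1.3 = 628.11 kPa; surcharge term q·N_q = 38.28 × 1 = 38.28 kPa.
q_ult = 628.11 + 38.28 = 666.39 kPa.

q_ult ≈ 666 kPa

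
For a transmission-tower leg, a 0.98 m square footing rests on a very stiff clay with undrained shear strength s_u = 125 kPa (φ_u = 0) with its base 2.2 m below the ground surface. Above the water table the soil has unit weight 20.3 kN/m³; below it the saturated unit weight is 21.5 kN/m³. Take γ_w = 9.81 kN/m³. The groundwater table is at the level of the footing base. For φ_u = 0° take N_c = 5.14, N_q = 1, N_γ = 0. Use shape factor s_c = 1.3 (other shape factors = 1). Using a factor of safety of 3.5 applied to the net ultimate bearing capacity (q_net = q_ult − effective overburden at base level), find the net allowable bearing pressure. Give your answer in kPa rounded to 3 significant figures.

q_all(net) ≈ 239 kPa

Overburden at base level: q = 20.3 × 2.2 = 44.66 kPa.
Cohesion term c·N_c·s_c = 125 × 5.14 × 1.3 = 835.25 kPa; surcharge term q·N_q = 44.66 × 1 = 44.66 kPa.
q_ult = 835.25 + 44.66 = 879.91 kPa.
Net ultimate: q_net = 879.91 − 44.66 = 835.25 kPa.
q_all(net) = 835.25 / 3.5 = 238.64 kPa.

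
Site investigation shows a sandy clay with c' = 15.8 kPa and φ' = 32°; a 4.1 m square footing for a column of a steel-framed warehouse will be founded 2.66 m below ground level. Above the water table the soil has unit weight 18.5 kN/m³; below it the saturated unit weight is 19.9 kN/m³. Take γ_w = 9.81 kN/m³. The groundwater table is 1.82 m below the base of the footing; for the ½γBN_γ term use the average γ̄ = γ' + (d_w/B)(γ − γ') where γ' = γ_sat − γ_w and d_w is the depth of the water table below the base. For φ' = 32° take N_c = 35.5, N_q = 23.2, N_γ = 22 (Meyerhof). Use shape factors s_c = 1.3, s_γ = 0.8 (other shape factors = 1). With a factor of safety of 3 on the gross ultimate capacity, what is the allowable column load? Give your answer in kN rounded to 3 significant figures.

P_all ≈ 13300 kN

Effective surcharge at the founding depth q = γ·D_f = 18.5 × 2.66 = 49.21 kPa.
With d_w = 1.82 m < B, γ̄ = 10.09 + (1.82/4.1) × (18.5 − 10.09) = 13.823 kN/m³.
q_ult = c·N_c·s_c + q·N_q + 0.5·γ·B·N_γ·s_γ
     = 15.8 × 35.5 × 1.3 + 49.21 × 23.2 + 0.5 × 13.823 × 4.1 × 22 × 0.8
     = 729.17 + 1141.7 + 498.74 = 2369.6 kPa.
Gross allowable pressure q_all = 2369.6 / 3 = 789.86 kPa.
Footing area = 16.81 m², so allowable column load = 789.86 × 16.81 = 13278 kN.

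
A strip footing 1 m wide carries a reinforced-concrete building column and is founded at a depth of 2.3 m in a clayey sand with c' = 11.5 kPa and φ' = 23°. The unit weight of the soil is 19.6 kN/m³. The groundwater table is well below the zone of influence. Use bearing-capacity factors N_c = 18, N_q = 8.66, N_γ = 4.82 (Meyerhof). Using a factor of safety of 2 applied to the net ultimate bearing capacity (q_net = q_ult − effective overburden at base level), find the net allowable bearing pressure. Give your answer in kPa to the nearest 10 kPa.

q_all(net) ≈ 300 kPa

Effective surcharge at the founding depth q = γ·D_f = 19.6 × 2.3 = 45.08 kPa.
q_ult = c·N_c + q·N_q + 0.5·γ·B·N_γ
     = 11.5 × 18 + 45.08 × 8.66 + 0.5 × 19.6 × 1 × 4.82
     = 207 + 390.39 + 47.236 = 644.63 kPa.
Net ultimate: q_net = 644.63 − 45.08 = 599.55 kPa.
q_all(net) = 599.55 / 2 = 299.77 kPa.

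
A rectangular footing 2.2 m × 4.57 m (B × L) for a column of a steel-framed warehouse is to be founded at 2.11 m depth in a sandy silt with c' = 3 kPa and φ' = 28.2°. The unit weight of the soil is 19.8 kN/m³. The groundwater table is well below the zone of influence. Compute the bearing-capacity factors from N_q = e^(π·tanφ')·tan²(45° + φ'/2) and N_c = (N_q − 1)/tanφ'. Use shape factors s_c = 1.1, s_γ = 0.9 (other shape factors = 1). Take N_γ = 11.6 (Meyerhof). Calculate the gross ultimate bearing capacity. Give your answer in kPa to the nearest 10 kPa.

tan28.2° = 0.5362, so N_q = e^(π×0.5362)·tan²(59.1°) = 5.39 × 2.792 = 15.05.
N_c = (15.05 − 1)/tan28.2° = 26.2.
Effective surcharge at the founding depth q = γ·D_f = 19.8 × 2.11 = 41.778 kPa.
q_ult = c·N_c·s_c + q·N_q + 0.5·γ·B·N_γ·s_γ
     = 3 × 26.198 × 1.1 + 41.778 × 15.047 + 0.5 × 19.8 × 2.2 × 11.6 × 0.9
     = 86.454 + 628.65 + 227.38 = 942.49 kPa.

q_ult ≈ 940 kPa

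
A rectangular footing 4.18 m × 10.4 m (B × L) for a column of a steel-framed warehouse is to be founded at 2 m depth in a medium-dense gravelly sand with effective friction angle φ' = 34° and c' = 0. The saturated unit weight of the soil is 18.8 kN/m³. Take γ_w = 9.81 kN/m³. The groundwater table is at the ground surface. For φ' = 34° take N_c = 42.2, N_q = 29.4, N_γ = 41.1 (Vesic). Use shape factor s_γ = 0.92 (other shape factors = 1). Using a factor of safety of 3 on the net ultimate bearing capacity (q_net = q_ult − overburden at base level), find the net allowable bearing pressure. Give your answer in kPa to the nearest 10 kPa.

q_all(net) ≈ 410 kPa

Water table at ground surface, so effective unit weight γ' = 18.8 − 9.81 = 8.99 kN/m³ is used throughout; overburden q = 8.99 × 2 = 17.98 kPa; the same γ' applies in the ½γBN_γ term.
Surcharge term q·N_q = 17.98 × 29.4 = 528.61 kPa; self-weight term 0.5·γ·B·N_γ·s_γ = 0.5 × 8.99 × 4.18 × 41.1 × 0.92 = 710.45 kPa.
q_ult = 528.61 + 710.45 = 1239.1 kPa.
q_net = 1239.1 − 17.98 = 1221.1 kPa.
q_all(net) = 1221.1 / 3 = 407.03 kPa.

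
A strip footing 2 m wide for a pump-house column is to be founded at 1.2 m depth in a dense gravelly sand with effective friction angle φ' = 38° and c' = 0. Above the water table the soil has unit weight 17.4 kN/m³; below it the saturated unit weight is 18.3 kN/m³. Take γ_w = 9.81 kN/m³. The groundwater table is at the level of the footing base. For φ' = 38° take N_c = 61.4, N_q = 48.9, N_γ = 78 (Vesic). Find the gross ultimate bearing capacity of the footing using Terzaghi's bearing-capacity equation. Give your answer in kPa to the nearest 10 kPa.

q_ult ≈ 1680 kPa

Overburden at base level: q = 17.4 × 1.2 = 20.88 kPa.
Below the base the soil is submerged, so the ½γBN_γ term uses γ' = 18.3 − 9.81 = 8.49 kN/m³.
Surcharge term q·N_q = 20.88 × 48.9 = 1021 kPa; self-weight term 0.5·γ·B·N_γ = 0.5 × 8.49 × 2 × 78 = 662.22 kPa.
q_ult = 1021 + 662.22 = 1683.3 kPa.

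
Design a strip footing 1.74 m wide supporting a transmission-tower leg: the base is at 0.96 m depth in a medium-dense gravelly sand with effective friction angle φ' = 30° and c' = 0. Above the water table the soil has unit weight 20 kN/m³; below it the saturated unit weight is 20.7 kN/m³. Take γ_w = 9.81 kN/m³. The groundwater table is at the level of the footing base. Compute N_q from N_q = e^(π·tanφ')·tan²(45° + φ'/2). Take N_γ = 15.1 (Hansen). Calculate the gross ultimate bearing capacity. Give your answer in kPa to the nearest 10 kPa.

q_ult ≈ 500 kPa

tan30° = 0.5774, so N_q = e^(π×0.5774)·tan²(60°) = 6.134 × 3.0 = 18.4.
Effective surcharge at the founding depth q = γ·D_f = 20 × 0.96 = 19.2 kPa.
The water table coincides with the base, so in the self-weight term γ → γ' = 10.89 kN/m³.
q_ult = q·N_q + 0.5·γ·B·N_γ
     = 19.2 × 18.401 + 0.5 × 10.89 × 1.74 × 15.1
     = 353.3 + 143.06 = 496.36 kPa.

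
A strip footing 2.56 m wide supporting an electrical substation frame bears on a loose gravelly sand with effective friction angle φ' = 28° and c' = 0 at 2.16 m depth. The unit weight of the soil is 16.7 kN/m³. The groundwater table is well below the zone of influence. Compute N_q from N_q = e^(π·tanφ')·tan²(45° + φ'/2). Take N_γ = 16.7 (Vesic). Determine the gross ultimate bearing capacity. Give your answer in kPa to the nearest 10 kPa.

tan28° = 0.5317, so N_q = e^(π×0.5317)·tan²(59°) = 5.314 × 2.77 = 14.72.
q = γ·D_f = 16.7 × 2.16 = 36.072 kPa.
q·N_q = 36.072 × 14.72 = 530.98 kPa
0.5·γ·B·N_γ = 0.5 × 16.7 × 2.56 × 16.7 = 356.98 kPa
q_ult = 530.98 + 356.98 = 887.95 kPa.

q_ult ≈ 890 kPa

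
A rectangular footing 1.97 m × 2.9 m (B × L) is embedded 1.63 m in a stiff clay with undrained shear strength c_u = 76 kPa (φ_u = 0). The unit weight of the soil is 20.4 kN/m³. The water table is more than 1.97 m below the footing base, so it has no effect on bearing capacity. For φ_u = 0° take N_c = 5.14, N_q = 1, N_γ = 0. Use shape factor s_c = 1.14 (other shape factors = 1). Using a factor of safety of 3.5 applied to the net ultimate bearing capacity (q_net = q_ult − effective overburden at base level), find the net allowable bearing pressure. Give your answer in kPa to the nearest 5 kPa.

q = γ·D_f = 20.4 × 1.63 = 33.252 kPa.
c·N_c·s_c = 76 × 5.14 × 1.14 = 445.33 kPa
q·N_q = 33.252 × 1 = 33.252 kPa
q_ult = 445.33 + 33.252 = 478.58 kPa.
Net ultimate: q_net = 478.58 − 33.252 = 445.33 kPa.
q_all(net) = 445.33 / 3.5 = 127.24 kPa.

q_all(net) ≈ 125 kPa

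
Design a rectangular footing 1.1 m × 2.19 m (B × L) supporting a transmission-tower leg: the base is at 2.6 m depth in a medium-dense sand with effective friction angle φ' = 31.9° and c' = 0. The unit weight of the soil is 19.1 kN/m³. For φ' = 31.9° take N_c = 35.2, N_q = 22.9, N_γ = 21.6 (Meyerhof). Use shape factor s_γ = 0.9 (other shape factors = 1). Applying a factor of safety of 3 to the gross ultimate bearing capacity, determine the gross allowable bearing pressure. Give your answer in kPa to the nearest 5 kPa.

Effective surcharge at the founding depth q = γ·D_f = 19.1 × 2.6 = 49.66 kPa.
q_ult = q·N_q + 0.5·γ·B·N_γ·s_γ
     = 49.66 × 22.9 + 0.5 × 19.1 × 1.1 × 21.6 × 0.9
     = 1137.2 + 204.22 = 1341.4 kPa.
q_all = q_ult / FS = 1341.4 / 3 = 447.14 kPa.

q_all ≈ 445 kPa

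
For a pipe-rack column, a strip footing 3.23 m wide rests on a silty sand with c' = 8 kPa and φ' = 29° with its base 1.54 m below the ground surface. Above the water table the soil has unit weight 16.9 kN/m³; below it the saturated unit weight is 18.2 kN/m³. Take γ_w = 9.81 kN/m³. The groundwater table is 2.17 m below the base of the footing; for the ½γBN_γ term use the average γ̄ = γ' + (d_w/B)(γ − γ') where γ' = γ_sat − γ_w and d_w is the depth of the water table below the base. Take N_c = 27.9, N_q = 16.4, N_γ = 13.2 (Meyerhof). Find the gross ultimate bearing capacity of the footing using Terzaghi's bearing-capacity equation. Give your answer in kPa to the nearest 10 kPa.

q_ult ≈ 950 kPa

q = γ·D_f = 16.9 × 1.54 = 26.026 kPa.
γ' = 8.39 kN/m³; averaging over the depth B below the base, γ̄ = γ' + (d_w/B)(γ − γ') = 14.107 kN/m³.
c·N_c = 8 × 27.9 = 223.2 kPa
q·N_q = 26.026 × 16.4 = 426.83 kPa
0.5·γ·B·N_γ = 0.5 × 14.107 × 3.23 × 13.2 = 300.74 kPa
q_ult = 223.2 + 426.83 + 300.74 = 950.76 kPa.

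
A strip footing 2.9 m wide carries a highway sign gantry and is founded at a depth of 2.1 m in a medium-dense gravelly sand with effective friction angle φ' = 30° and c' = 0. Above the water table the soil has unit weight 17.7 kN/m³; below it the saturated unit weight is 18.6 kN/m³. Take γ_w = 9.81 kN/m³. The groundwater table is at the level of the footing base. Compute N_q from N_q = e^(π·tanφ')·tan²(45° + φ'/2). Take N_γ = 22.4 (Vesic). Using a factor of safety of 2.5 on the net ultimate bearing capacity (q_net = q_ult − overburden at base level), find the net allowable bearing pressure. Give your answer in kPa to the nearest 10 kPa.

q_all(net) ≈ 370 kPa

N_q = e^(π·tan30°)·tan²(60°) = 18.4.
Effective surcharge at the founding depth q = γ·D_f = 17.7 × 2.1 = 37.17 kPa.
The water table coincides with the base, so in the self-weight term γ → γ' = 8.79 kN/m³.
q_ult = q·N_q + 0.5·γ·B·N_γ
     = 37.17 × 18.401 + 0.5 × 8.79 × 2.9 × 22.4
     = 683.97 + 285.5 = 969.47 kPa.
q_net = 969.47 − 37.17 = 932.3 kPa.
q_all(net) = 932.3 / 2.5 = 372.92 kPa.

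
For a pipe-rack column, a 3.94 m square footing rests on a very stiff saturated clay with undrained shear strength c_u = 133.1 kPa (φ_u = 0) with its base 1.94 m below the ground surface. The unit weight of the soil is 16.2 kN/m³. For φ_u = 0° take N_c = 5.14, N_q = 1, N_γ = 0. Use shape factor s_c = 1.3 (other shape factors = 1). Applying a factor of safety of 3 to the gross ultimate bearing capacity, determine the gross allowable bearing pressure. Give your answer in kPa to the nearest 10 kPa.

Overburden at base level: q = 16.2 × 1.94 = 31.428 kPa.
Cohesion term c·N_c·s_c = 133.1 × 5.14 × 1.3 = 889.37 kPa; surcharge term q·N_q = 31.428 × 1 = 31.428 kPa.
q_ult = 889.37 + 31.428 = 920.8 kPa.
q_all = q_ult / FS = 920.8 / 3 = 306.93 kPa.

q_all ≈ 310 kPa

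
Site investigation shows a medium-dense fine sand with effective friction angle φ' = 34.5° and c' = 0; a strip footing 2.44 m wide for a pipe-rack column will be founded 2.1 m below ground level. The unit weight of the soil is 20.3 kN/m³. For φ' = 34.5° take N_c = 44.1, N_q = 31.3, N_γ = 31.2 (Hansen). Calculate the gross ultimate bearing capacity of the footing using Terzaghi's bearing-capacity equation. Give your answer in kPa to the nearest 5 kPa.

Overburden at base level: q = 20.3 × 2.1 = 42.63 kPa.
Surcharge term q·N_q = 42.63 × 31.3 = 1334.3 kPa; self-weight term 0.5·γ·B·N_γ = 0.5 × 20.3 × 2.44 × 31.2 = 772.7 kPa.
q_ult = 1334.3 + 772.7 = 2107 kPa.

q_ult ≈ 2105 kPa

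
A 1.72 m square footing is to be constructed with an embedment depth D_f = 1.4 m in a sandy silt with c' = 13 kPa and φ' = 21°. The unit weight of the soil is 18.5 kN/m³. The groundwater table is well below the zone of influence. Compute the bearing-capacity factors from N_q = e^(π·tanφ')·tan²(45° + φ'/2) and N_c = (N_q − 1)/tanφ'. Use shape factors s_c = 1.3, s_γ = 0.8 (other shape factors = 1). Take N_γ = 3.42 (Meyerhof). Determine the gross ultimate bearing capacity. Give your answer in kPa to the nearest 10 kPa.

q_ult ≈ 490 kPa

tan21° = 0.3839, so N_q = e^(π×0.3839)·tan²(55.5°) = 3.34 × 2.117 = 7.07.
N_c = (7.07 − 1)/tan21° = 15.81.
q = γ·D_f = 18.5 × 1.4 = 25.9 kPa.
c·N_c·s_c = 13 × 15.815 × 1.3 = 267.27 kPa
q·N_q = 25.9 × 7.0708 = 183.13 kPa
0.5·γ·B·N_γ·s_γ = 0.5 × 18.5 × 1.72 × 3.42 × 0.8 = 43.53 kPa
q_ult = 267.27 + 183.13 + 43.53 = 493.93 kPa.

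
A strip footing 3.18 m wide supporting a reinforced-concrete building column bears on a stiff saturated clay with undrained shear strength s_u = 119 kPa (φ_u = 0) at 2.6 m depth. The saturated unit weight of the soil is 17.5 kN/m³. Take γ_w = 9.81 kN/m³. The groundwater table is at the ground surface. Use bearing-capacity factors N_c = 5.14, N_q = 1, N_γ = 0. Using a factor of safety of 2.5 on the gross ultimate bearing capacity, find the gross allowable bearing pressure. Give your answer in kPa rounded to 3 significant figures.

Water table at ground surface, so effective unit weight γ' = 17.5 − 9.81 = 7.69 kN/m³ is used throughout; overburden q = 7.69 × 2.6 = 19.994 kPa.
Cohesion term c·N_c = 119 × 5.14 = 611.66 kPa; surcharge term q·N_q = 19.994 × 1 = 19.994 kPa.
q_ult = 611.66 + 19.994 = 631.65 kPa.
q_all = 631.65 / 2.5 = 252.66 kPa.

q_all ≈ 253 kPa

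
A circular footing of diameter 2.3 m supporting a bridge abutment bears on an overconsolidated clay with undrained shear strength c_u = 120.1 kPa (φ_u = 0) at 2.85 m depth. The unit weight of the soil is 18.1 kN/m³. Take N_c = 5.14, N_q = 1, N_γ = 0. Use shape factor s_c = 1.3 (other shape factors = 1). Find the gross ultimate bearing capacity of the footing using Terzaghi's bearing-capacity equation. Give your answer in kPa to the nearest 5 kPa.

q_ult ≈ 855 kPa

Effective surcharge at the founding depth q = γ·D_f = 18.1 × 2.85 = 51.585 kPa.
q_ult = c·N_c·s_c + q·N_q
     = 120.1 × 5.14 × 1.3 + 51.585 × 1
     = 802.51 + 51.585 = 854.09 kPa.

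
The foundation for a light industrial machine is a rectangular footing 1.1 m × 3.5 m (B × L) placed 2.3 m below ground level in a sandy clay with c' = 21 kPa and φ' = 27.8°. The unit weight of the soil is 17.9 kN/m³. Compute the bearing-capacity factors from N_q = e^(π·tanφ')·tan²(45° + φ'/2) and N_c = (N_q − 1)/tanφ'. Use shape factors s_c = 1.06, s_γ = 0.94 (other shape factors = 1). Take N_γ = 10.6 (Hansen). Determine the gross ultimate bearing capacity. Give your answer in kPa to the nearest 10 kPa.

tan27.8° = 0.5272, so N_q = e^(π×0.5272)·tan²(58.9°) = 5.24 × 2.748 = 14.4.
N_c = (14.4 − 1)/tan27.8° = 25.42.
Effective surcharge at the founding depth q = γ·D_f = 17.9 × 2.3 = 41.17 kPa.
q_ult = c·N_c·s_c + q·N_q + 0.5·γ·B·N_γ·s_γ
     = 21 × 25.416 × 1.06 + 41.17 × 14.4 + 0.5 × 17.9 × 1.1 × 10.6 × 0.94
     = 565.76 + 592.87 + 98.096 = 1256.7 kPa.

q_ult ≈ 1260 kPa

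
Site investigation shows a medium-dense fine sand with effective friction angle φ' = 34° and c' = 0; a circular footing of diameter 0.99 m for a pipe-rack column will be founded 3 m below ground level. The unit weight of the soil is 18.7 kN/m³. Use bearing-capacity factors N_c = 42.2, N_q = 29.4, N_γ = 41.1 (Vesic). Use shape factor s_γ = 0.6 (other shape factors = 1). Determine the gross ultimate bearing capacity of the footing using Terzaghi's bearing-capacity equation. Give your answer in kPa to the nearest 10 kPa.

q_ult ≈ 1880 kPa

Effective surcharge at the founding depth q = γ·D_f = 18.7 × 3 = 56.1 kPa.
q_ult = q·N_q + 0.5·γ·B·N_γ·s_γ
     = 56.1 × 29.4 + 0.5 × 18.7 × 0.99 × 41.1 × 0.6
     = 1649.3 + 228.27 = 1877.6 kPa.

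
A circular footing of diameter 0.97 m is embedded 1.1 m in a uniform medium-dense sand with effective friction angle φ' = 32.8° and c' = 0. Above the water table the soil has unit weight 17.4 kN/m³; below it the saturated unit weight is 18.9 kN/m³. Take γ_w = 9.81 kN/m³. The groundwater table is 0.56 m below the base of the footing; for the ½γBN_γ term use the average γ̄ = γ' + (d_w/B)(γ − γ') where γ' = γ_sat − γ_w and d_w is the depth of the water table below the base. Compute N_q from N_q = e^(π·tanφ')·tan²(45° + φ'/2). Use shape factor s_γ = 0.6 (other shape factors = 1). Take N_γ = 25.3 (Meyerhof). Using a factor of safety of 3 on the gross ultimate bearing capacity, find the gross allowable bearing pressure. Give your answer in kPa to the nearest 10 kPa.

q_all ≈ 200 kPa

N_q = e^(π·tan32.8°)·tan²(61.4°) = 25.48.
q = γ·D_f = 17.4 × 1.1 = 19.14 kPa.
γ' = 9.09 kN/m³; averaging over the depth B below the base, γ̄ = γ' + (d_w/B)(γ − γ') = 13.888 kN/m³.
q·N_q = 19.14 × 25.477 = 487.62 kPa
0.5·γ·B·N_γ·s_γ = 0.5 × 13.888 × 0.97 × 25.3 × 0.6 = 102.24 kPa
q_ult = 487.62 + 102.24 = 589.87 kPa.
q_all = 589.87 / 3 = 196.62 kPa.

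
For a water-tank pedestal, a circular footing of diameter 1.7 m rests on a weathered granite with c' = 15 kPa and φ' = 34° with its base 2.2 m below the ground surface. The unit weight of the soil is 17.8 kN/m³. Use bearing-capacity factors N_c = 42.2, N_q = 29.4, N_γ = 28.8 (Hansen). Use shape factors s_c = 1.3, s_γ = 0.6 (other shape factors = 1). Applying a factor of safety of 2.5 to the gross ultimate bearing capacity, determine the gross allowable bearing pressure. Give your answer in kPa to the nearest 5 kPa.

q = γ·D_f = 17.8 × 2.2 = 39.16 kPa.
c·N_c·s_c = 15 × 42.2 × 1.3 = 822.9 kPa
q·N_q = 39.16 × 29.4 = 1151.3 kPa
0.5·γ·B·N_γ·s_γ = 0.5 × 17.8 × 1.7 × 28.8 × 0.6 = 261.45 kPa
q_ult = 822.9 + 1151.3 + 261.45 = 2235.7 kPa.
q_all = q_ult / FS = 2235.7 / 2.5 = 894.26 kPa.

q_all ≈ 895 kPa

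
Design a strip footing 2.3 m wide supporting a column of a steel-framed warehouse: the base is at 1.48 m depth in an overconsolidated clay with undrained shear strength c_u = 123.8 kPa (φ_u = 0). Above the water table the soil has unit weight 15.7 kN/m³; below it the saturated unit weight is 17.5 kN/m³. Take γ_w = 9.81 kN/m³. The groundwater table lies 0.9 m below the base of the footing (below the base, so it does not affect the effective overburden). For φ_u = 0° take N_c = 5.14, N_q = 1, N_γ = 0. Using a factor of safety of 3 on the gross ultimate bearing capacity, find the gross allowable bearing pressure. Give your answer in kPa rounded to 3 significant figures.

Effective surcharge at the founding depth q = γ·D_f = 15.7 × 1.48 = 23.236 kPa.
q_ult = c·N_c + q·N_q
     = 123.8 × 5.14 + 23.236 × 1
     = 636.33 + 23.236 = 659.57 kPa.
q_all = 659.57 / 3 = 219.86 kPa.

q_all ≈ 220 kPa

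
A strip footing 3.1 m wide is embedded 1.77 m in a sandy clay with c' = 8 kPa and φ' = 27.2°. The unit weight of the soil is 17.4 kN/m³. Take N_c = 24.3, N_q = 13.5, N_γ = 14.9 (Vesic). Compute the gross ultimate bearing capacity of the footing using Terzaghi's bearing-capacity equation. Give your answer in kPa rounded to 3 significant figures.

q = γ·D_f = 17.4 × 1.77 = 30.798 kPa.
c·N_c = 8 × 24.3 = 194.4 kPa
q·N_q = 30.798 × 13.5 = 415.77 kPa
0.5·γ·B·N_γ = 0.5 × 17.4 × 3.1 × 14.9 = 401.85 kPa
q_ult = 194.4 + 415.77 + 401.85 = 1012 kPa.

q_ult ≈ 1010 kPa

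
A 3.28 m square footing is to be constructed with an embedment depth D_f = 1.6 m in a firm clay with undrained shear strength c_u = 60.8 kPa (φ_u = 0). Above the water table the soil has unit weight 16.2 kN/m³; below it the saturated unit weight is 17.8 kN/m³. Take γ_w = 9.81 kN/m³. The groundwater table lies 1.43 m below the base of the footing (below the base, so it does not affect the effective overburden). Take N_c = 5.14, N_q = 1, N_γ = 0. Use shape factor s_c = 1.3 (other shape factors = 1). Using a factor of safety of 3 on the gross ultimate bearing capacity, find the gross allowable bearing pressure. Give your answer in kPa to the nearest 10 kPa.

q_all ≈ 140 kPa

Effective surcharge at the founding depth q = γ·D_f = 16.2 × 1.6 = 25.92 kPa.
q_ult = c·N_c·s_c + q·N_q
     = 60.8 × 5.14 × 1.3 + 25.92 × 1
     = 406.27 + 25.92 = 432.19 kPa.
q_all = 432.19 / 3 = 144.06 kPa.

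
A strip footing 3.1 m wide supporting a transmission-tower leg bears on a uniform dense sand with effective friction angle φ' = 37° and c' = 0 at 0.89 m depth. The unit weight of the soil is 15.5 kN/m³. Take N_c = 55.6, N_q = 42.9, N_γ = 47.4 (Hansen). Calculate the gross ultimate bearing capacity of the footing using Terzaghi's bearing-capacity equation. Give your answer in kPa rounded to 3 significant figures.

q_ult ≈ 1730 kPa

Overburden at base level: q = 15.5 × 0.89 = 13.795 kPa.
Surcharge term q·N_q = 13.795 × 42.9 = 591.81 kPa; self-weight term 0.5·γ·B·N_γ = 0.5 × 15.5 × 3.1 × 47.4 = 1138.8 kPa.
q_ult = 591.81 + 1138.8 = 1730.6 kPa.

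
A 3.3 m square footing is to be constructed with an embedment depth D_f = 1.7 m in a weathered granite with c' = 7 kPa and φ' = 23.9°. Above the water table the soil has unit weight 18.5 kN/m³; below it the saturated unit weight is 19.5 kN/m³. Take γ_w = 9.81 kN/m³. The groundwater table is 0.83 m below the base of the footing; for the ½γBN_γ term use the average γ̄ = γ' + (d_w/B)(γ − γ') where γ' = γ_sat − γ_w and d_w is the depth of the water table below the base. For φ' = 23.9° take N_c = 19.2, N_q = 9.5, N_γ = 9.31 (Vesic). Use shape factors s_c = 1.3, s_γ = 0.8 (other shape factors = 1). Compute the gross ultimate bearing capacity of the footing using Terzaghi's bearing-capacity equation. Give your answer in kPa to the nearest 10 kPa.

Overburden at base level: q = 18.5 × 1.7 = 31.45 kPa.
The water table is 0.83 m below the base (< B = 3.3 m), so the ½γBN_γ term uses γ̄ = γ' + (d_w/B)(γ − γ') = 9.69 + (0.83/3.3)(18.5 − 9.69) = 11.906 kN/m³.
Cohesion term c·N_c·s_c = 7 × 19.2 × 1.3 = 174.72 kPa; surcharge term q·N_q = 31.45 × 9.5 = 298.77 kPa; self-weight term 0.5·γ·B·N_γ·s_γ = 0.5 × 11.906 × 3.3 × 9.31 × 0.8 = 146.31 kPa.
q_ult = 174.72 + 298.77 + 146.31 = 619.81 kPa.

q_ult ≈ 620 kPa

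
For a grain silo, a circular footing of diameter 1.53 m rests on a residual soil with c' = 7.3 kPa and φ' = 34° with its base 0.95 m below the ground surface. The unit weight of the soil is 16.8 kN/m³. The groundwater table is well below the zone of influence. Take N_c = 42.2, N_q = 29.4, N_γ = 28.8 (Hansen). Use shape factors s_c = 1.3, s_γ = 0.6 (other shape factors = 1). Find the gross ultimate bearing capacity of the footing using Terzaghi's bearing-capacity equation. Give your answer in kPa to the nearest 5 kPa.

Overburden at base level: q = 16.8 × 0.95 = 15.96 kPa.
Cohesion term c·N_c·s_c = 7.3 × 42.2 × 1.3 = 400.48 kPa; surcharge term q·N_q = 15.96 × 29.4 = 469.22 kPa; self-weight term 0.5·γ·B·N_γ·s_γ = 0.5 × 16.8 × 1.53 × 28.8 × 0.6 = 222.08 kPa.
q_ult = 400.48 + 469.22 + 222.08 = 1091.8 kPa.

q_ult ≈ 1090 kPa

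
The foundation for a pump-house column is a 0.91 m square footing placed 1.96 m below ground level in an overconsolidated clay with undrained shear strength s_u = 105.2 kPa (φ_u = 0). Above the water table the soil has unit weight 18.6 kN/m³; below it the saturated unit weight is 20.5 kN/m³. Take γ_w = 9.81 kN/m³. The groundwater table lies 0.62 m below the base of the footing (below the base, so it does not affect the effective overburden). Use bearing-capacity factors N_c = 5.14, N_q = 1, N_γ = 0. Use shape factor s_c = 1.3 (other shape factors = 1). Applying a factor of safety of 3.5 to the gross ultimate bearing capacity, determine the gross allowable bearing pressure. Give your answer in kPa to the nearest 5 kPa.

q_all ≈ 210 kPa

q = γ·D_f = 18.6 × 1.96 = 36.456 kPa.
c·N_c·s_c = 105.2 × 5.14 × 1.3 = 702.95 kPa
q·N_q = 36.456 × 1 = 36.456 kPa
q_ult = 702.95 + 36.456 = 739.4 kPa.
q_all = q_ult / FS = 739.4 / 3.5 = 211.26 kPa.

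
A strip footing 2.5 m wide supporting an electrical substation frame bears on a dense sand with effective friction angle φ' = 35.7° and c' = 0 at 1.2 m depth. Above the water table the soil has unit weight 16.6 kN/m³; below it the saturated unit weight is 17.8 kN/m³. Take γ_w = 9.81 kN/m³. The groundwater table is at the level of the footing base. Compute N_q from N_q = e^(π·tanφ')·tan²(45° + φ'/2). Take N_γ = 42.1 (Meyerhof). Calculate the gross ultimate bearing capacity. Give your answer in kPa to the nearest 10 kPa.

tan35.7° = 0.7186, so N_q = e^(π×0.7186)·tan²(62.85°) = 9.559 × 3.802 = 36.35.
Effective surcharge at the founding depth q = γ·D_f = 16.6 × 1.2 = 19.92 kPa.
The water table coincides with the base, so in the self-weight term γ → γ' = 7.99 kN/m³.
q_ult = q·N_q + 0.5·γ·B·N_γ
     = 19.92 × 36.346 + 0.5 × 7.99 × 2.5 × 42.1
     = 724.02 + 420.47 = 1144.5 kPa.

q_ult ≈ 1140 kPa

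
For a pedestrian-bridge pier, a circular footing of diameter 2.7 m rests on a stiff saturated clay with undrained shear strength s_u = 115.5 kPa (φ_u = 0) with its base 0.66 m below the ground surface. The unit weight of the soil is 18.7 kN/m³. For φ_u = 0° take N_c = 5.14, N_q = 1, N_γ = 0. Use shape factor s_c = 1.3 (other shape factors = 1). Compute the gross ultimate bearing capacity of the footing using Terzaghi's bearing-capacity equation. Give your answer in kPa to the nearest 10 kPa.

q_ult ≈ 780 kPa

Overburden at base level: q = 18.7 × 0.66 = 12.342 kPa.
Cohesion term c·N_c·s_c = 115.5 × 5.14 × 1.3 = 771.77 kPa; surcharge term q·N_q = 12.342 × 1 = 12.342 kPa.
q_ult = 771.77 + 12.342 = 784.11 kPa.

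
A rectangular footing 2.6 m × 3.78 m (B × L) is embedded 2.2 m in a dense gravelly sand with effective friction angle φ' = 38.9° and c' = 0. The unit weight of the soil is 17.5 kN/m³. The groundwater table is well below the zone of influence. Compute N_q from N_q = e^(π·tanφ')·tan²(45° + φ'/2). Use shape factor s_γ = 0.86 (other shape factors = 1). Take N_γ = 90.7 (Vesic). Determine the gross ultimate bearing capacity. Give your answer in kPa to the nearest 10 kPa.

q_ult ≈ 3900 kPa

tan38.9° = 0.8069, so N_q = e^(π×0.8069)·tan²(64.45°) = 12.616 × 4.376 = 55.2.
Effective surcharge at the founding depth q = γ·D_f = 17.5 × 2.2 = 38.5 kPa.
q_ult = q·N_q + 0.5·γ·B·N_γ·s_γ
     = 38.5 × 55.204 + 0.5 × 17.5 × 2.6 × 90.7 × 0.86
     = 2125.4 + 1774.5 = 3899.9 kPa.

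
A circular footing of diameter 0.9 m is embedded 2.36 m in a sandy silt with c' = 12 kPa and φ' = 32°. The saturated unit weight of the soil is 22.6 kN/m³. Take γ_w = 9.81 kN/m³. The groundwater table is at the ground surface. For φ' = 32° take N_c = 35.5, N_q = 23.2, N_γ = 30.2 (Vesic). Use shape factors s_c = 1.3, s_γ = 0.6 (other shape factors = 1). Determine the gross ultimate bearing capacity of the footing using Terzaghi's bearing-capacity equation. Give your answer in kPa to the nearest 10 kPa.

With the water table at the surface the whole profile is submerged: γ' = 22.6 − 9.81 = 12.79 kN/m³, so q = γ'·D_f = 30.184 kPa; the same γ' applies in the ½γBN_γ term.
q_ult = c·N_c·s_c + q·N_q + 0.5·γ·B·N_γ·s_γ
     = 12 × 35.5 × 1.3 + 30.184 × 23.2 + 0.5 × 12.79 × 0.9 × 30.2 × 0.6
     = 553.8 + 700.28 + 104.29 = 1358.4 kPa.

q_ult ≈ 1360 kPa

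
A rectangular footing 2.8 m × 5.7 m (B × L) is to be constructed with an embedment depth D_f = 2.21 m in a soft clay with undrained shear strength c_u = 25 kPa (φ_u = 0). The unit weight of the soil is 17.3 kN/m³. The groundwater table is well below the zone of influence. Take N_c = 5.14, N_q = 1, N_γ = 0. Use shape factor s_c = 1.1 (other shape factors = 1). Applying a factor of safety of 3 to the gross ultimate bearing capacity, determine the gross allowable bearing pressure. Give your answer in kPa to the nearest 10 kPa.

Overburden at base level: q = 17.3 × 2.21 = 38.233 kPa.
Cohesion term c·N_c·s_c = 25 × 5.14 × 1.1 = 141.35 kPa; surcharge term q·N_q = 38.233 × 1 = 38.233 kPa.
q_ult = 141.35 + 38.233 = 179.58 kPa.
q_all = q_ult / FS = 179.58 / 3 = 59.861 kPa.

q_all ≈ 60 kPa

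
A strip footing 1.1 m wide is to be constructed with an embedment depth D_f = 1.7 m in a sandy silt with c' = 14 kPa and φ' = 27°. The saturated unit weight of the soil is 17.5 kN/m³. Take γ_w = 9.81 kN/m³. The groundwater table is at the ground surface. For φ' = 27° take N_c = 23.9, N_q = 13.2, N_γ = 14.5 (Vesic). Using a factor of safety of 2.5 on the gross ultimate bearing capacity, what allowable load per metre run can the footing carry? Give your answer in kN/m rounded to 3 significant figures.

With the water table at the surface the whole profile is submerged: γ' = 17.5 − 9.81 = 7.69 kN/m³, so q = γ'·D_f = 13.073 kPa; the same γ' applies in the ½γBN_γ term.
q_ult = c·N_c + q·N_q + 0.5·γ·B·N_γ
     = 14 × 23.9 + 13.073 × 13.2 + 0.5 × 7.69 × 1.1 × 14.5
     = 334.6 + 172.56 + 61.328 = 568.49 kPa.
Gross allowable pressure q_all = 568.49 / 2.5 = 227.4 kPa.
Allowable wall load = q_all × B = 227.4 × 1.1 = 250.14 kN per metre run.

≈ 250 kN/m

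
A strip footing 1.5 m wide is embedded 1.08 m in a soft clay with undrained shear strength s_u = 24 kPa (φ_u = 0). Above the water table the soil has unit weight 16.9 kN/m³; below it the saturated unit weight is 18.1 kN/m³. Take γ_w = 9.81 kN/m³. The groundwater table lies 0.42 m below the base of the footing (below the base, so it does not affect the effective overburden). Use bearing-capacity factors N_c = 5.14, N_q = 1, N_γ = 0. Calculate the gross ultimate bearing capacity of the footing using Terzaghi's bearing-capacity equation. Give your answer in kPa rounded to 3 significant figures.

Effective surcharge at the founding depth q = γ·D_f = 16.9 × 1.08 = 18.252 kPa.
q_ult = c·N_c + q·N_q
     = 24 × 5.14 + 18.252 × 1
     = 123.36 + 18.252 = 141.61 kPa.

q_ult ≈ 142 kPa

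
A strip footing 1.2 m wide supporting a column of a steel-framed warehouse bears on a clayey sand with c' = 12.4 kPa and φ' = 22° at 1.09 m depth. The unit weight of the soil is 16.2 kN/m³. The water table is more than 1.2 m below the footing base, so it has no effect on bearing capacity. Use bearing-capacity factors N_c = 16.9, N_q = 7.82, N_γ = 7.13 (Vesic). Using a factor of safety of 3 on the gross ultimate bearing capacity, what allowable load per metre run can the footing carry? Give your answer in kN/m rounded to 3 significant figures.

q = γ·D_f = 16.2 × 1.09 = 17.658 kPa.
c·N_c = 12.4 × 16.9 = 209.56 kPa
q·N_q = 17.658 × 7.82 = 138.09 kPa
0.5·γ·B·N_γ = 0.5 × 16.2 × 1.2 × 7.13 = 69.304 kPa
q_ult = 209.56 + 138.09 + 69.304 = 416.95 kPa.
Gross allowable pressure q_all = 416.95 / 3 = 138.98 kPa.
Allowable wall load = q_all × B = 138.98 × 1.2 = 166.78 kN per metre run.

≈ 167 kN/m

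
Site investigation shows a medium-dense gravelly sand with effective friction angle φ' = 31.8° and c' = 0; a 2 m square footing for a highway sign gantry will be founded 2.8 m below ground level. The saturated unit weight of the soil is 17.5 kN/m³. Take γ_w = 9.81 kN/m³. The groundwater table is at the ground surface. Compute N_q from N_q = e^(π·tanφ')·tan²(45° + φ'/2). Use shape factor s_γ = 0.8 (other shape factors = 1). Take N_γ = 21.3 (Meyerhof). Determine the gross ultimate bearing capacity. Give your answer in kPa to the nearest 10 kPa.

q_ult ≈ 620 kPa

tan31.8° = 0.62, so N_q = e^(π×0.62)·tan²(60.9°) = 7.014 × 3.228 = 22.64.
Water table at ground surface, so effective unit weight γ' = 17.5 − 9.81 = 7.69 kN/m³ is used throughout; overburden q = 7.69 × 2.8 = 21.532 kPa; the same γ' applies in the ½γBN_γ term.
Surcharge term q·N_q = 21.532 × 22.64 = 487.48 kPa; self-weight term 0.5·γ·B·N_γ·s_γ = 0.5 × 7.69 × 2 × 21.3 × 0.8 = 131.04 kPa.
q_ult = 487.48 + 131.04 = 618.52 kPa.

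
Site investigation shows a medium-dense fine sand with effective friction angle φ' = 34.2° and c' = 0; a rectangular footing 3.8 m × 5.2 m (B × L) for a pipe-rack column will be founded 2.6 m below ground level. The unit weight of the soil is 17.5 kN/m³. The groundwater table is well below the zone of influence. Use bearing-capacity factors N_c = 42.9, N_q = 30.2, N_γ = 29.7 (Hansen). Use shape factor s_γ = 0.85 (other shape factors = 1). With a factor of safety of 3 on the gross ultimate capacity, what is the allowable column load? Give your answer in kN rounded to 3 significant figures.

Effective surcharge at the founding depth q = γ·D_f = 17.5 × 2.6 = 45.5 kPa.
q_ult = q·N_q + 0.5·γ·B·N_γ·s_γ
     = 45.5 × 30.2 + 0.5 × 17.5 × 3.8 × 29.7 × 0.85
     = 1374.1 + 839.4 = 2213.5 kPa.
Gross allowable pressure q_all = 2213.5 / 3 = 737.83 kPa.
Footing area = 19.76 m², so allowable column load = 737.83 × 19.76 = 14580 kN.

P_all ≈ 14600 kN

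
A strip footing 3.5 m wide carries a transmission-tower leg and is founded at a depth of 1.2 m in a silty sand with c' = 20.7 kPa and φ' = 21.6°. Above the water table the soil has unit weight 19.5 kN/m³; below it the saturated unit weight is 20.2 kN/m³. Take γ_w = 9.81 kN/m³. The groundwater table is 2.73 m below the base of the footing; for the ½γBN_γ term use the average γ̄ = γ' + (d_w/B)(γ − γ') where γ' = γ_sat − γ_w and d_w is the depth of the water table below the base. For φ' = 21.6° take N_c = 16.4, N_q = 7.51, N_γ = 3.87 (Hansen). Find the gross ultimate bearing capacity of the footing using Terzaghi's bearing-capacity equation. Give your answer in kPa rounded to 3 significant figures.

Overburden at base level: q = 19.5 × 1.2 = 23.4 kPa.
The water table is 2.73 m below the base (< B = 3.5 m), so the ½γBN_γ term uses γ̄ = γ' + (d_w/B)(γ − γ') = 10.39 + (2.73/3.5)(19.5 − 10.39) = 17.496 kN/m³.
Cohesion term c·N_c = 20.7 × 16.4 = 339.48 kPa; surcharge term q·N_q = 23.4 × 7.51 = 175.73 kPa; self-weight term 0.5·γ·B·N_γ = 0.5 × 17.496 × 3.5 × 3.87 = 118.49 kPa.
q_ult = 339.48 + 175.73 + 118.49 = 633.7 kPa.

q_ult ≈ 634 kPa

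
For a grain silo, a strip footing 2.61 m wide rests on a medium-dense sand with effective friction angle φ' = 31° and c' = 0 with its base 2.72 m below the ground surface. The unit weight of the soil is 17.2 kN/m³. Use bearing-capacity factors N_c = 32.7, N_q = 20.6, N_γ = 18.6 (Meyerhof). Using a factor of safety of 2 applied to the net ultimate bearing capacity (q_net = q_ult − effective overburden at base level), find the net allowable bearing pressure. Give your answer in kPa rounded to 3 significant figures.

q_all(net) ≈ 667 kPa

Overburden at base level: q = 17.2 × 2.72 = 46.784 kPa.
Surcharge term q·N_q = 46.784 × 20.6 = 963.75 kPa; self-weight term 0.5·γ·B·N_γ = 0.5 × 17.2 × 2.61 × 18.6 = 417.5 kPa.
q_ult = 963.75 + 417.5 = 1381.2 kPa.
Net ultimate: q_net = 1381.2 − 46.784 = 1334.5 kPa.
q_all(net) = 1334.5 / 2 = 667.23 kPa.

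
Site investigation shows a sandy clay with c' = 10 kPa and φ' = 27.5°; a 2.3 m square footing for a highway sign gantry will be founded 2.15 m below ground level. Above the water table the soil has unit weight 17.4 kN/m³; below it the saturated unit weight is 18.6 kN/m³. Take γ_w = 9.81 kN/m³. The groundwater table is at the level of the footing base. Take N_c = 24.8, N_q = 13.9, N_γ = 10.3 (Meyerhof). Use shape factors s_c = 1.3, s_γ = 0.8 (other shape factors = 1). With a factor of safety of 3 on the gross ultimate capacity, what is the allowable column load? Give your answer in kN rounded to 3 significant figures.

q = γ·D_f = 17.4 × 2.15 = 37.41 kPa.
For the ½γBN_γ term take γ' = 18.6 − 9.81 = 8.79 kN/m³ (soil below base is submerged).
c·N_c·s_c = 10 × 24.8 × 1.3 = 322.4 kPa
q·N_q = 37.41 × 13.9 = 520 kPa
0.5·γ·B·N_γ·s_γ = 0.5 × 8.79 × 2.3 × 10.3 × 0.8 = 83.294 kPa
q_ult = 322.4 + 520 + 83.294 = 925.69 kPa.
Gross allowable pressure q_all = 925.69 / 3 = 308.56 kPa.
Footing area = 5.29 m², so allowable column load = 308.56 × 5.29 = 1632.3 kN.

P_all ≈ 1630 kN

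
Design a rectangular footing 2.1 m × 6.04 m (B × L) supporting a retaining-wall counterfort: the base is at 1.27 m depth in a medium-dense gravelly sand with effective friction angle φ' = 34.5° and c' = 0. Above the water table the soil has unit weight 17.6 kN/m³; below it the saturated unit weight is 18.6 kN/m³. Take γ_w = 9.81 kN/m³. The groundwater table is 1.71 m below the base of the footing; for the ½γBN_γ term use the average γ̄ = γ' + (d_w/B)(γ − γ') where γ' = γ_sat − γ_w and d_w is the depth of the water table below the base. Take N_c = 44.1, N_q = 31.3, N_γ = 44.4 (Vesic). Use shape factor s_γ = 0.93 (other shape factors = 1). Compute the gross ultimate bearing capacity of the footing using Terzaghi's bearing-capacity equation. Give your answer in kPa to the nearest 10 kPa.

q = γ·D_f = 17.6 × 1.27 = 22.352 kPa.
γ' = 8.79 kN/m³; averaging over the depth B below the base, γ̄ = γ' + (d_w/B)(γ − γ') = 15.964 kN/m³.
q·N_q = 22.352 × 31.3 = 699.62 kPa
0.5·γ·B·N_γ·s_γ = 0.5 × 15.964 × 2.1 × 44.4 × 0.93 = 692.14 kPa
q_ult = 699.62 + 692.14 = 1391.8 kPa.

q_ult ≈ 1390 kPa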